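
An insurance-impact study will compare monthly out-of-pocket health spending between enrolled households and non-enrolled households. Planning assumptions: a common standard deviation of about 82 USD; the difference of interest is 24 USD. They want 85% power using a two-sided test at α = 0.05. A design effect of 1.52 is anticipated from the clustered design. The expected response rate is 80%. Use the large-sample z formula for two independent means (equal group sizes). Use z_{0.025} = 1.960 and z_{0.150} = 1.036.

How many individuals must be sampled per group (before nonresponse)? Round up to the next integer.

n = 399 per group

n = (z_{α/2} + z_β)² · (σ₁² + σ₂²) / δ²
  = (1.960 + 1.036)² · (2·82² = 13448) / 24²
  = 8.9760 · 13448 / 576
  = 209.57
Design effect: 1.52 × 209.57 = 318.54.
Adjust for 80% response: 318.54 / 0.80 = 398.17.
Round up → n = 399 per group.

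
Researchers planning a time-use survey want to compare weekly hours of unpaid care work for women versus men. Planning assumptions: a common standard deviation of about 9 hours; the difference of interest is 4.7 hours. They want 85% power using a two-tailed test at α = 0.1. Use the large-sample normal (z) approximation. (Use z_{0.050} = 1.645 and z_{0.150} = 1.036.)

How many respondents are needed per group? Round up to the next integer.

n = (z_{α/2} + z_β)² · (σ₁² + σ₂²) / δ²
  = (1.645 + 1.036)² · (2·9² = 162) / 4.7²
  = 7.1878 · 162 / 22.09
  = 52.71
Round up → n = 53 per group.

n = 53 per group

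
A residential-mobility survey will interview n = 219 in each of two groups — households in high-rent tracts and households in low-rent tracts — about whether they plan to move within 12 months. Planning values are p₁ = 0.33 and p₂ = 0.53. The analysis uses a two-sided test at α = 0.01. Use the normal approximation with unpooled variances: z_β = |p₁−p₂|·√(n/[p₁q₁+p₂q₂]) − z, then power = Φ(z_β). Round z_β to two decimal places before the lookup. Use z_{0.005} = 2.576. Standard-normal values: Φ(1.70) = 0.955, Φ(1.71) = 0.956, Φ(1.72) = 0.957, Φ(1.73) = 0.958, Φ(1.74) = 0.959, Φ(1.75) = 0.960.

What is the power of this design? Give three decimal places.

Power ≈ 0.959

z_β = |p₁−p₂|·√(n/[p₁q₁+p₂q₂]) − z_{α/2}
    = 0.20 · √(219/0.4702) − 2.576
    = 0.20 · 21.5815 − 2.576
    = 4.3163 − 2.576 = 1.7403 → 1.74
Power = Φ(1.74) = 0.959.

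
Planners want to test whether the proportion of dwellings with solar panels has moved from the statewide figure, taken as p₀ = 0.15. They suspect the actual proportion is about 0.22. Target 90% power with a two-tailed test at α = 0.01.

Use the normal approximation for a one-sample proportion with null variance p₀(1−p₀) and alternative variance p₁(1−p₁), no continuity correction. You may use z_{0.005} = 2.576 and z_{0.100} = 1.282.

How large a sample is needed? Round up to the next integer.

n = 430

n = [z_{α/2}·√(p₀q₀) + z_β·√(p₁q₁)]² / (p₁ − p₀)²
  = [2.576·√(0.15·0.85) + 1.282·√(0.22·0.78)]² / (0.07)²
  = [2.576·0.3571 + 1.282·0.4142]² / 0.0049
  = [1.4509]² / 0.0049
  = 429.60
Round up → n = 430.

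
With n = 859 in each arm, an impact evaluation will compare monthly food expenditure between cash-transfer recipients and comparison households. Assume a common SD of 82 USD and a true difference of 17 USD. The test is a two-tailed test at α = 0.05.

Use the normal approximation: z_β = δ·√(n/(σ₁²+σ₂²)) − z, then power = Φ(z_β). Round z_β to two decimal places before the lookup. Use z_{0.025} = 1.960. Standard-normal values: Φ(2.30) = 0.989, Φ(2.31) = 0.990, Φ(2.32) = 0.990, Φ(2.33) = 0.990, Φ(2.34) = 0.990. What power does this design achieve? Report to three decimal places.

Power ≈ 0.990

z_β = δ·√(n/(σ₁²+σ₂²)) − z_{α/2}
    = 17 · √(859/13448) − 1.960
    = 17 · 0.25274 − 1.960
    = 4.2965 − 1.960 = 2.3365 → 2.34
Power = Φ(2.34) = 0.990.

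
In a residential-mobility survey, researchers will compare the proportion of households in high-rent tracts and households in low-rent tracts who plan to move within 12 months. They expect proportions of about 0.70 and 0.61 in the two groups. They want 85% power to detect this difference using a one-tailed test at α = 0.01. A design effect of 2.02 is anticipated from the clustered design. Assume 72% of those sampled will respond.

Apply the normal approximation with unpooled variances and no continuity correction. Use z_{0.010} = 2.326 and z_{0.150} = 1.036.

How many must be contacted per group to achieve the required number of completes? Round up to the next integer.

n = (z_α + z_β)² · [p₁(1−p₁) + p₂(1−p₂)] / (p₁ − p₂)²
  = (2.326 + 1.036)² · (0.70·0.30 + 0.61·0.39) / (0.09)²
  = (3.362)² · (0.2100 + 0.2379) / 0.0081
  = 11.3030 · 0.4479 / 0.0081
  = 625.02
Design effect: 2.02 × 625.02 = 1262.53.
Adjust for 72% response: 1262.53 / 0.72 = 1753.52.
Round up → n = 1754 per group.

n = 1754 per group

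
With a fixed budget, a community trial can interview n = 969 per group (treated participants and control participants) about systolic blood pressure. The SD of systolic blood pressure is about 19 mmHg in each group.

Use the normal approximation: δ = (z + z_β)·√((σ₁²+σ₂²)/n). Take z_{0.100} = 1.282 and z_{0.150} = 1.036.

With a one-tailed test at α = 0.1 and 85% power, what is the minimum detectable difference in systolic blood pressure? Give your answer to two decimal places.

δ = (z_α + z_β) · √((σ₁²+σ₂²)/n)
  = (1.282 + 1.036) · √(722/969)
  = 2.318 · √0.7451
  = 2.318 · 0.8632
  = 2.0009

Minimum detectable difference ≈ 2.00 mmHg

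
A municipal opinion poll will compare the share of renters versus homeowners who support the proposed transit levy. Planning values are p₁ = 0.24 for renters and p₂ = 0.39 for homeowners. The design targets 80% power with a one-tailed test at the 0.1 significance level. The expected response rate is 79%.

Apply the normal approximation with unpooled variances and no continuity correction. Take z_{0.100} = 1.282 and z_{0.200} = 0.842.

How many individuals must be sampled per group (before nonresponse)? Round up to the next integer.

n = (z_α + z_β)² · [p₁(1−p₁) + p₂(1−p₂)] / (p₁ − p₂)²
  = (1.282 + 0.842)² · (0.24·0.76 + 0.39·0.61) / (-0.15)²
  = (2.124)² · (0.1824 + 0.2379) / 0.0225
  = 4.5114 · 0.4203 / 0.0225
  = 84.27
Adjust for 79% response: 84.27 / 0.79 = 106.67.
Round up → n = 107 per group.

n = 107 per group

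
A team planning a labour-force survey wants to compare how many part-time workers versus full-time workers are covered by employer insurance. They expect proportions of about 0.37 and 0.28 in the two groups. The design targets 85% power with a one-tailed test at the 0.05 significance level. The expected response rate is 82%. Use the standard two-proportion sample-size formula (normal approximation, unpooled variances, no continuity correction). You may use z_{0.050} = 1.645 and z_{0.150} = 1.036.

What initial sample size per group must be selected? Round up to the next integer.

n = 471 per group

n = (z_α + z_β)² · [p₁(1−p₁) + p₂(1−p₂)] / (p₁ − p₂)²
  = (1.645 + 1.036)² · (0.37·0.63 + 0.28·0.72) / (0.09)²
  = (2.681)² · (0.2331 + 0.2016) / 0.0081
  = 7.1878 · 0.4347 / 0.0081
  = 385.74
Adjust for 82% response: 385.74 / 0.82 = 470.42.
Round up → n = 471 per group.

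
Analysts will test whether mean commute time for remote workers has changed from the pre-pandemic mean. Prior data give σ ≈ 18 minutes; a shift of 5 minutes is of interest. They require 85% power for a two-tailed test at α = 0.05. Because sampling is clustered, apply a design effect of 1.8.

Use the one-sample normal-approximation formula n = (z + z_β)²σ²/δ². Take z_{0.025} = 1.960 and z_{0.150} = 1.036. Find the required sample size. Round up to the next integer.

n = (z_{α/2} + z_β)² · σ² / δ²
  = (1.960 + 1.036)² · 18² / 5²
  = 8.9760 · 324 / 25
  = 116.33
Design effect: 1.8 × 116.33 = 209.39.
Round up → n = 210.

n = 210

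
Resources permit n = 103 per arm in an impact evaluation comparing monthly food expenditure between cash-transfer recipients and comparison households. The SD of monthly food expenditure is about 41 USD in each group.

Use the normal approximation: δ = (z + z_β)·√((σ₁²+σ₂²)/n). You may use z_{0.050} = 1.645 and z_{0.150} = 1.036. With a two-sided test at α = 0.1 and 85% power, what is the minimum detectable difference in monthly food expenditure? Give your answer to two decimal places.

δ = (z_{α/2} + z_β) · √((σ₁²+σ₂²)/n)
  = (1.645 + 1.036) · √(3362/103)
  = 2.681 · √32.6408
  = 2.681 · 5.7132
  = 15.3171

Minimum detectable difference ≈ 15.32 USD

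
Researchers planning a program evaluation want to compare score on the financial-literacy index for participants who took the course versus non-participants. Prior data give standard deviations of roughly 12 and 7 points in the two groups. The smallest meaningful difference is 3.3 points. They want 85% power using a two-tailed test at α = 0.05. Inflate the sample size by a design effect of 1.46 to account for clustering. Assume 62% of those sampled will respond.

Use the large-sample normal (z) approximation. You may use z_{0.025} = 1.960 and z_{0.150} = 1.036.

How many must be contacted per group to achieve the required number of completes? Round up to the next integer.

n = 375 per group

n = (z_{α/2} + z_β)² · (σ₁² + σ₂²) / δ²
  = (1.960 + 1.036)² · (12² + 7² = 193) / 3.3²
  = 8.9760 · 193 / 10.89
  = 159.08
Design effect: 1.46 × 159.08 = 232.26.
Adjust for 62% response: 232.26 / 0.62 = 374.61.
Round up → n = 375 per group.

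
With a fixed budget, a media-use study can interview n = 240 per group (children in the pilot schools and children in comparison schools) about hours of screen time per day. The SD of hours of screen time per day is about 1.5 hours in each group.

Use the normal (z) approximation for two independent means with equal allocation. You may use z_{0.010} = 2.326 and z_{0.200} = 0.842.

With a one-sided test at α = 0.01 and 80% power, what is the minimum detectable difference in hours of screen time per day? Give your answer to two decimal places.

δ = (z_α + z_β) · √((σ₁²+σ₂²)/n)
  = (2.326 + 0.842) · √(4.5/240)
  = 3.168 · √0.01875
  = 3.168 · 0.1369
  = 0.4338

Minimum detectable difference ≈ 0.43 hours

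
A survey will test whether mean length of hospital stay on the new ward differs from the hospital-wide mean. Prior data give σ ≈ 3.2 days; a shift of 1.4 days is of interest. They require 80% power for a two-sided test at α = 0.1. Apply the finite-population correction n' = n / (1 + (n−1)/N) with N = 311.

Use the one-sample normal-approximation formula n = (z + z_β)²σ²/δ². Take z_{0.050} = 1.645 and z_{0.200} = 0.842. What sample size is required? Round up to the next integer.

n = 30

n = (z_{α/2} + z_β)² · σ² / δ²
  = (1.645 + 0.842)² · 3.2² / 1.4²
  = 6.1852 · 10.24 / 1.96
  = 32.31
Finite-population correction (N = 311): 32.31 / (1 + (32.31 − 1)/311) = 29.36.
Round up → n = 30.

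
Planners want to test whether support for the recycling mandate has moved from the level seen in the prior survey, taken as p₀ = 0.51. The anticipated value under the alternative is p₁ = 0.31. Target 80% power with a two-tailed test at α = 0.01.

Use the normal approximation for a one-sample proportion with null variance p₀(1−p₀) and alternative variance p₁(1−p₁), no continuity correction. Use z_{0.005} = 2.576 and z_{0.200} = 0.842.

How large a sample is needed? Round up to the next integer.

n = 71

n = [z_{α/2}·√(p₀q₀) + z_β·√(p₁q₁)]² / (p₁ − p₀)²
  = [2.576·√(0.51·0.49) + 0.842·√(0.31·0.69)]² / (-0.20)²
  = [2.576·0.4999 + 0.842·0.4625]² / 0.0400
  = [1.6772]² / 0.0400
  = 70.32
Round up → n = 71.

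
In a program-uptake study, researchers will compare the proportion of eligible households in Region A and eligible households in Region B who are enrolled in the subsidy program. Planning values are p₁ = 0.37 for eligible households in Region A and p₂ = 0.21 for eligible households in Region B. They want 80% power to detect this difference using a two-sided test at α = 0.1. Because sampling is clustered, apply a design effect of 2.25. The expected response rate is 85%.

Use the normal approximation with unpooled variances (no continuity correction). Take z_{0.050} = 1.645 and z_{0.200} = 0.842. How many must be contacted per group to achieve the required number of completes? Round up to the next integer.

n = 256 per group

n = (z_{α/2} + z_β)² · [p₁(1−p₁) + p₂(1−p₂)] / (p₁ − p₂)²
  = (1.645 + 0.842)² · (0.37·0.63 + 0.21·0.79) / (0.16)²
  = (2.487)² · (0.2331 + 0.1659) / 0.0256
  = 6.1852 · 0.3990 / 0.0256
  = 96.40
Design effect: 2.25 × 96.40 = 216.90.
Adjust for 85% response: 216.90 / 0.85 = 255.18.
Round up → n = 256 per group.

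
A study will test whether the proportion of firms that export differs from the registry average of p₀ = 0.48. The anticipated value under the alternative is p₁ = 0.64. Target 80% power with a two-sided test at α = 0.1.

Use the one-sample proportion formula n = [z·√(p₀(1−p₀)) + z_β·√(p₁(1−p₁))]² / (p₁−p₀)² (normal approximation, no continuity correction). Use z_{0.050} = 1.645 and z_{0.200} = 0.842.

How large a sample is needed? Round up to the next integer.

n = [z_{α/2}·√(p₀q₀) + z_β·√(p₁q₁)]² / (p₁ − p₀)²
  = [1.645·√(0.48·0.52) + 0.842·√(0.64·0.36)]² / (0.16)²
  = [1.645·0.4996 + 0.842·0.4800]² / 0.0256
  = [1.2260]² / 0.0256
  = 58.71
Round up → n = 59.

n = 59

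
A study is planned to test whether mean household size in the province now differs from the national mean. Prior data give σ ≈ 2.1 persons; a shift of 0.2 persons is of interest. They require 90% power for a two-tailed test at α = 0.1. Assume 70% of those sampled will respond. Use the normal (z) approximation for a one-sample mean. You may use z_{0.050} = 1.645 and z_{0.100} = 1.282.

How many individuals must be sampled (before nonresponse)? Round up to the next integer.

n = 1350

n = (z_{α/2} + z_β)² · σ² / δ²
  = (1.645 + 1.282)² · 2.1² / 0.2²
  = 8.5673 · 4.41 / 0.04
  = 944.55
Adjust for 70% response: 944.55 / 0.70 = 1349.35.
Round up → n = 1350.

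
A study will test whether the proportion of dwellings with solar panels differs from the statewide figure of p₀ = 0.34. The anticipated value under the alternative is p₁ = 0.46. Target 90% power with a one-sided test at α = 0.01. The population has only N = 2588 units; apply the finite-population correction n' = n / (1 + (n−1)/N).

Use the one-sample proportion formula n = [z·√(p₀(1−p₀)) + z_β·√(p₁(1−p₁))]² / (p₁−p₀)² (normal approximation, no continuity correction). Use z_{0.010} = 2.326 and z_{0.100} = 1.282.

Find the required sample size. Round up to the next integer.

n = [z_α·√(p₀q₀) + z_β·√(p₁q₁)]² / (p₁ − p₀)²
  = [2.326·√(0.34·0.66) + 1.282·√(0.46·0.54)]² / (0.12)²
  = [2.326·0.4737 + 1.282·0.4984]² / 0.0144
  = [1.7408]² / 0.0144
  = 210.44
Finite-population correction (N = 2588): 210.44 / (1 + (210.44 − 1)/2588) = 194.69.
Round up → n = 195.

n = 195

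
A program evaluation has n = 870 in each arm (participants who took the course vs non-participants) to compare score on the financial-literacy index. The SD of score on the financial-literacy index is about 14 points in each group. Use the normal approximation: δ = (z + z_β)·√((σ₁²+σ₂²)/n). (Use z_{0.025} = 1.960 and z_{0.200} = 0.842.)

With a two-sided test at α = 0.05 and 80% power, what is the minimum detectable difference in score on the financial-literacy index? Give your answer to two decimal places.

Minimum detectable difference ≈ 1.88 points

δ = (z_{α/2} + z_β) · √((σ₁²+σ₂²)/n)
  = (1.960 + 0.842) · √(392/870)
  = 2.802 · √0.45057
  = 2.802 · 0.6712
  = 1.8808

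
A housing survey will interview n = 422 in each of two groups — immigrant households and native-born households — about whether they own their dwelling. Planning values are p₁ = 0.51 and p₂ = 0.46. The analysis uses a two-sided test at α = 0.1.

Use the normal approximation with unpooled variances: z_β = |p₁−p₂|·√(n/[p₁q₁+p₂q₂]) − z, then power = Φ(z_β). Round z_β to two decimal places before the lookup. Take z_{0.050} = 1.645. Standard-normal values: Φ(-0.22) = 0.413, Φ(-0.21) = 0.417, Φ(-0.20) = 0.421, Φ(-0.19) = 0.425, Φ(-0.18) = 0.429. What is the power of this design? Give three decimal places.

Power ≈ 0.425

z_β = |p₁−p₂|·√(n/[p₁q₁+p₂q₂]) − z_{α/2}
    = 0.05 · √(422/0.4983) − 1.645
    = 0.05 · 29.1012 − 1.645
    = 1.4551 − 1.645 = -0.1899 → -0.19
Power = Φ(-0.19) = 0.425.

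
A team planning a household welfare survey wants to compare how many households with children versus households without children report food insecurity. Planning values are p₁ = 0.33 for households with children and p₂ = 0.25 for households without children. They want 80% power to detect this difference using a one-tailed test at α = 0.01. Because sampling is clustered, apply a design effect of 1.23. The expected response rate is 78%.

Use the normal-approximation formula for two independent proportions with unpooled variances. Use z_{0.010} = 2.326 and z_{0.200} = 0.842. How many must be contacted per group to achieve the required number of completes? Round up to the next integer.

n = (z_α + z_β)² · [p₁(1−p₁) + p₂(1−p₂)] / (p₁ − p₂)²
  = (2.326 + 0.842)² · (0.33·0.67 + 0.25·0.75) / (0.08)²
  = (3.168)² · (0.2211 + 0.1875) / 0.0064
  = 10.0362 · 0.4086 / 0.0064
  = 640.75
Design effect: 1.23 × 640.75 = 788.12.
Adjust for 78% response: 788.12 / 0.78 = 1010.41.
Round up → n = 1011 per group.

n = 1011 per group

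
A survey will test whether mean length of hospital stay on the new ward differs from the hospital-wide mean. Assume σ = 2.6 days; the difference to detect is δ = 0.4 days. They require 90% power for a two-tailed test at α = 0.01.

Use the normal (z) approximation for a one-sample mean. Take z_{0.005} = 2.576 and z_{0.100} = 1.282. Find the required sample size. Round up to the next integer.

n = (z_{α/2} + z_β)² · σ² / δ²
  = (2.576 + 1.282)² · 2.6² / 0.4²
  = 14.8842 · 6.76 / 0.16
  = 628.86
Round up → n = 629.

n = 629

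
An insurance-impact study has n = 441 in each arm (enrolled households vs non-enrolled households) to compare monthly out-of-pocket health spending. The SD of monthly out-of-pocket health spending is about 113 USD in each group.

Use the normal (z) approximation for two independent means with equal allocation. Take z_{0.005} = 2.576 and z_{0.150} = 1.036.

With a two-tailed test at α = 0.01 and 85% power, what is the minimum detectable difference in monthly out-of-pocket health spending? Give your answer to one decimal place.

δ = (z_{α/2} + z_β) · √((σ₁²+σ₂²)/n)
  = (2.576 + 1.036) · √(25538/441)
  = 3.612 · √57.9093
  = 3.612 · 7.6098
  = 27.4867

Minimum detectable difference ≈ 27.5 USD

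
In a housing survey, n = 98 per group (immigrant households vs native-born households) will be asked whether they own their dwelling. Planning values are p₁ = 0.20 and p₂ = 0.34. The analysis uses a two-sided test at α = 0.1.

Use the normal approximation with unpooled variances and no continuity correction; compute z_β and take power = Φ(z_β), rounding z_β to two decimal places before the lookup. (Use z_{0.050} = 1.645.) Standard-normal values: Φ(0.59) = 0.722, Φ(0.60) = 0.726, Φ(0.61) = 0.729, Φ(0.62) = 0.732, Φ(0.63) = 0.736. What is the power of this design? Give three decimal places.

z_β = |p₁−p₂|·√(n/[p₁q₁+p₂q₂]) − z_{α/2}
    = 0.14 · √(98/0.3844) − 1.645
    = 0.14 · 15.9669 − 1.645
    = 2.2354 − 1.645 = 0.5904 → 0.59
Power = Φ(0.59) = 0.722.

Power ≈ 0.722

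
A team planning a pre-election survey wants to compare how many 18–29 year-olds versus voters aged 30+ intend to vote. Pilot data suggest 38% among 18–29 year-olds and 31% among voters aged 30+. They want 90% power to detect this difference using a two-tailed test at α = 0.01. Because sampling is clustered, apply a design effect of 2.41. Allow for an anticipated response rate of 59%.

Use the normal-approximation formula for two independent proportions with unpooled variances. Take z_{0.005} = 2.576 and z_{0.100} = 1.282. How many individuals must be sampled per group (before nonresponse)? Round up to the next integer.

n = 5578 per group

n = (z_{α/2} + z_β)² · [p₁(1−p₁) + p₂(1−p₂)] / (p₁ − p₂)²
  = (2.576 + 1.282)² · (0.38·0.62 + 0.31·0.69) / (0.07)²
  = (3.858)² · (0.2356 + 0.2139) / 0.0049
  = 14.8842 · 0.4495 / 0.0049
  = 1365.39
Design effect: 2.41 × 1365.39 = 3290.60.
Adjust for 59% response: 3290.60 / 0.59 = 5577.29.
Round up → n = 5578 per group.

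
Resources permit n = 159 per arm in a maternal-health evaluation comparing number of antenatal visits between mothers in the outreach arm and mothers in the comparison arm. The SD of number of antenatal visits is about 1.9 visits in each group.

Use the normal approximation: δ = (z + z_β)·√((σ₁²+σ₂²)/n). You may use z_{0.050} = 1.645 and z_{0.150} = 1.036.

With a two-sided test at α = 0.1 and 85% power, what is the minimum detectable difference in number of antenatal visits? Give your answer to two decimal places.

Minimum detectable difference ≈ 0.57 visits

δ = (z_{α/2} + z_β) · √((σ₁²+σ₂²)/n)
  = (1.645 + 1.036) · √(7.22/159)
  = 2.681 · √0.04541
  = 2.681 · 0.2131
  = 0.5713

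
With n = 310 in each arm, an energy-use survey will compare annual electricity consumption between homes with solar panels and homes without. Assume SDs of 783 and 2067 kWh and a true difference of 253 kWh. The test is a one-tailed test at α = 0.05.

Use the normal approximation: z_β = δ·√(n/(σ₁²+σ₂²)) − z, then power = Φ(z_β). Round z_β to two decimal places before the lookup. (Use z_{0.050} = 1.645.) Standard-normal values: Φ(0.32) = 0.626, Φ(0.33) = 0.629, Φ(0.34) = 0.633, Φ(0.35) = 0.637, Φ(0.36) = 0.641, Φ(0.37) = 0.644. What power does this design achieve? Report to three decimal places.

z_β = δ·√(n/(σ₁²+σ₂²)) − z_α
    = 253 · √(310/4885578) − 1.645
    = 253 · 0.00797 − 1.645
    = 2.0153 − 1.645 = 0.3703 → 0.37
Power = Φ(0.37) = 0.644.

Power ≈ 0.644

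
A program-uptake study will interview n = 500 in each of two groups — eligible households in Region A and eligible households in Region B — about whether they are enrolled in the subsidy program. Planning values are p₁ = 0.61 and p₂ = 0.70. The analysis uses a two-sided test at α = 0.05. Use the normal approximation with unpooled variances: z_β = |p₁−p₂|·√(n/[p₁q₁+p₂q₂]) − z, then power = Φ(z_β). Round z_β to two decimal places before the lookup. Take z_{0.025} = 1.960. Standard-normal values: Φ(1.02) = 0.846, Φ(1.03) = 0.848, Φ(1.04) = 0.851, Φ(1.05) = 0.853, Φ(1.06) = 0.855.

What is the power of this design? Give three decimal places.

Power ≈ 0.853

z_β = |p₁−p₂|·√(n/[p₁q₁+p₂q₂]) − z_{α/2}
    = 0.09 · √(500/0.4479) − 1.960
    = 0.09 · 33.4114 − 1.960
    = 3.0070 − 1.960 = 1.0470 → 1.05
Power = Φ(1.05) = 0.853.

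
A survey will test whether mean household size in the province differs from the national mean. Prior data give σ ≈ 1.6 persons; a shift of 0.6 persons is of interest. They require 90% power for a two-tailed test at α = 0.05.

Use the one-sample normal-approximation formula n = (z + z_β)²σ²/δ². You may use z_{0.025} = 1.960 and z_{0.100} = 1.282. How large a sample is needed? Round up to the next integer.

n = (z_{α/2} + z_β)² · σ² / δ²
  = (1.960 + 1.282)² · 1.6² / 0.6²
  = 10.5106 · 2.56 / 0.36
  = 74.74
Round up → n = 75.

n = 75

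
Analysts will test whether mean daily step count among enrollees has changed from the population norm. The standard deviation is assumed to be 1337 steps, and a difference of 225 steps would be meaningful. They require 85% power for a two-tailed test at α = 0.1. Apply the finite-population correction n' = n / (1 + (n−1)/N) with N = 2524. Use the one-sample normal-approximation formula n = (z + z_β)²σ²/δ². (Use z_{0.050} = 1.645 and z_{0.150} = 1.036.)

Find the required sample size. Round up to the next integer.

n = 231

n = (z_{α/2} + z_β)² · σ² / δ²
  = (1.645 + 1.036)² · 1337² / 225²
  = 7.1878 · 1787569 / 50625
  = 253.80
Finite-population correction (N = 2524): 253.80 / (1 + (253.80 − 1)/2524) = 230.69.
Round up → n = 231.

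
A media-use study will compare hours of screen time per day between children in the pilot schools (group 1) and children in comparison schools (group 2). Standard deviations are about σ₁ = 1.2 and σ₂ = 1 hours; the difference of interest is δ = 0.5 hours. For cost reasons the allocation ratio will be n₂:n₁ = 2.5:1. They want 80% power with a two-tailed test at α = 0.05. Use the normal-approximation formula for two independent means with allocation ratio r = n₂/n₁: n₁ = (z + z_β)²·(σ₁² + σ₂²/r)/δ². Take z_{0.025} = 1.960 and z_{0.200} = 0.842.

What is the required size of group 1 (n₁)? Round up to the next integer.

n₁ = (z_{α/2} + z_β)² · (σ₁² + σ₂²/r) / δ²
   = (1.960 + 0.842)² · (1.2² + 1²/2.5) / 0.5²
   = 7.8512 · (1.44 + 0.4) / 0.25
   = 7.8512 · 1.84 / 0.25
   = 57.78
Round up → n₁ = 58; n₂ = r·n₁ = 2.5 × 58 = 145.

n₁ = 58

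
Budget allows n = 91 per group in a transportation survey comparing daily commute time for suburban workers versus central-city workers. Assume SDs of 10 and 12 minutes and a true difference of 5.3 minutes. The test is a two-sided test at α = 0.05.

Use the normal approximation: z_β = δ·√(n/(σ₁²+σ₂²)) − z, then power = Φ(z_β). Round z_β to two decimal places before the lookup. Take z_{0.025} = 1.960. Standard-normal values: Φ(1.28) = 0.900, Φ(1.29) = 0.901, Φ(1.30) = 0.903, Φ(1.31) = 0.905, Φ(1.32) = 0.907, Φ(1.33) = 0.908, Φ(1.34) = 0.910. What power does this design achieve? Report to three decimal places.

Power ≈ 0.900

z_β = δ·√(n/(σ₁²+σ₂²)) − z_{α/2}
    = 5.3 · √(91/244) − 1.960
    = 5.3 · 0.61070 − 1.960
    = 3.2367 − 1.960 = 1.2767 → 1.28
Power = Φ(1.28) = 0.900.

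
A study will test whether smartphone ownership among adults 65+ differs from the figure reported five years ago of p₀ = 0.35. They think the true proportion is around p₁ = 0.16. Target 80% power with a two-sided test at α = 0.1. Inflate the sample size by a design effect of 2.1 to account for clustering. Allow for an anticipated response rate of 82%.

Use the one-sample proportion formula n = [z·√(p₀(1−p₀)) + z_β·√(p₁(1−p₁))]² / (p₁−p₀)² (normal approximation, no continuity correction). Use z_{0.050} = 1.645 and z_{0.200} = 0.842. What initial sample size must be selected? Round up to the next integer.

n = [z_{α/2}·√(p₀q₀) + z_β·√(p₁q₁)]² / (p₁ − p₀)²
  = [1.645·√(0.35·0.65) + 0.842·√(0.16·0.84)]² / (-0.19)²
  = [1.645·0.4770 + 0.842·0.3666]² / 0.0361
  = [1.0933]² / 0.0361
  = 33.11
Design effect: 2.1 × 33.11 = 69.53.
Adjust for 82% response: 69.53 / 0.82 = 84.80.
Round up → n = 85.

n = 85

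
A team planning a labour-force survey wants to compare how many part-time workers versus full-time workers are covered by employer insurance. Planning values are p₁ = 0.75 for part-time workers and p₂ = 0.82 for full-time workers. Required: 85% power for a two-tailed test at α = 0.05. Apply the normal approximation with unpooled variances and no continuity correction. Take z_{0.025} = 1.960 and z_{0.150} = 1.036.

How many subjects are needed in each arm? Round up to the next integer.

n = 614 per group

n = (z_{α/2} + z_β)² · [p₁(1−p₁) + p₂(1−p₂)] / (p₁ − p₂)²
  = (1.960 + 1.036)² · (0.75·0.25 + 0.82·0.18) / (-0.07)²
  = (2.996)² · (0.1875 + 0.1476) / 0.0049
  = 8.9760 · 0.3351 / 0.0049
  = 613.85
Round up → n = 614 per group.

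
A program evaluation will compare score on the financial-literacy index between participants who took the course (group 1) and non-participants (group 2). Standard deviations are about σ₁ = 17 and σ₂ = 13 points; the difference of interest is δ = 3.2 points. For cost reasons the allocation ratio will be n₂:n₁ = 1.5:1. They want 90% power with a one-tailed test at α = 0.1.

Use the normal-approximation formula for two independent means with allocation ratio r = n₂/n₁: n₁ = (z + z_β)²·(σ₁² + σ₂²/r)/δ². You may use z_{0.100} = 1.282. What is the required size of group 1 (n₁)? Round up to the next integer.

n₁ = 258

n₁ = (z_α + z_β)² · (σ₁² + σ₂²/r) / δ²
   = (1.282 + 1.282)² · (17² + 13²/1.5) / 3.2²
   = 6.5741 · (289 + 112.6667) / 10.24
   = 6.5741 · 401.6667 / 10.24
   = 257.87
Round up → n₁ = 258; n₂ = r·n₁ = 1.5 × 258 = 387.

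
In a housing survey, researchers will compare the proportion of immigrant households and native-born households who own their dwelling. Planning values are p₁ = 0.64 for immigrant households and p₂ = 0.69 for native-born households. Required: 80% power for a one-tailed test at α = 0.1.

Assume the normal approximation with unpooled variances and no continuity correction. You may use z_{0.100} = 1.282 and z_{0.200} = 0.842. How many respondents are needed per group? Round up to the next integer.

n = 802 per group

n = (z_α + z_β)² · [p₁(1−p₁) + p₂(1−p₂)] / (p₁ − p₂)²
  = (1.282 + 0.842)² · (0.64·0.36 + 0.69·0.31) / (-0.05)²
  = (2.124)² · (0.2304 + 0.2139) / 0.0025
  = 4.5114 · 0.4443 / 0.0025
  = 801.76
Round up → n = 802 per group.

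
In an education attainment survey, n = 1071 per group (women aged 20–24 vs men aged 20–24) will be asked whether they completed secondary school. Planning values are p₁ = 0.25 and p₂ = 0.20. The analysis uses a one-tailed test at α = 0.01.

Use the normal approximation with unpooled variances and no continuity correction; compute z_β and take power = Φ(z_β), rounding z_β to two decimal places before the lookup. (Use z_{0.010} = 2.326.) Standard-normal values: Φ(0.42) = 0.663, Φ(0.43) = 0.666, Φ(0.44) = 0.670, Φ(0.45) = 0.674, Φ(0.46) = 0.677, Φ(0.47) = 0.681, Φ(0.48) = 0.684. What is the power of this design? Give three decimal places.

Power ≈ 0.674

z_β = |p₁−p₂|·√(n/[p₁q₁+p₂q₂]) − z_α
    = 0.05 · √(1071/0.3475) − 2.326
    = 0.05 · 55.5159 − 2.326
    = 2.7758 − 2.326 = 0.4498 → 0.45
Power = Φ(0.45) = 0.674.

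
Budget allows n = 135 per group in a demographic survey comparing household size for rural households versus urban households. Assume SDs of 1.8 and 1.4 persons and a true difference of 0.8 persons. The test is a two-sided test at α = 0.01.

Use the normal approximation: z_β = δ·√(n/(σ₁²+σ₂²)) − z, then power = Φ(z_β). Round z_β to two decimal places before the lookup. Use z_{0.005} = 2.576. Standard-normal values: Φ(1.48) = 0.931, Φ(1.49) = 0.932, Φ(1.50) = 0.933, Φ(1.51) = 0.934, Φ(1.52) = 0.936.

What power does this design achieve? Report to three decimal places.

z_β = δ·√(n/(σ₁²+σ₂²)) − z_{α/2}
    = 0.8 · √(135/5.2) − 2.576
    = 0.8 · 5.09525 − 2.576
    = 4.0762 − 2.576 = 1.5002 → 1.50
Power = Φ(1.50) = 0.933.

Power ≈ 0.933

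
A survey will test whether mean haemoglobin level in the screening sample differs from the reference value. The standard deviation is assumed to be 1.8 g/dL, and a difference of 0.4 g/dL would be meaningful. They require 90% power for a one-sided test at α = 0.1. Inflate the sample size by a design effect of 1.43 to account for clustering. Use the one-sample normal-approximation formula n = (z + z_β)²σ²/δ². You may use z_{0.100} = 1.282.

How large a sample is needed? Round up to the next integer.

n = 191

n = (z_α + z_β)² · σ² / δ²
  = (1.282 + 1.282)² · 1.8² / 0.4²
  = 6.5741 · 3.24 / 0.16
  = 133.13
Design effect: 1.43 × 133.13 = 190.37.
Round up → n = 191.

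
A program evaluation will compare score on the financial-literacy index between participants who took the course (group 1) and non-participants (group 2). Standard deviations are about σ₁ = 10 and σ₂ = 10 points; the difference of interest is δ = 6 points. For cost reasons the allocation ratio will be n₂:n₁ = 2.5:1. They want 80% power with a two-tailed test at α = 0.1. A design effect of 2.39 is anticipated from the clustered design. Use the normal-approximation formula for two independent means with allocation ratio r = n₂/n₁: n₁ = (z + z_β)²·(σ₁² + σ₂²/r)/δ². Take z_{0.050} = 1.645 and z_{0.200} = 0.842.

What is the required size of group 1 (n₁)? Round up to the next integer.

n₁ = (z_{α/2} + z_β)² · (σ₁² + σ₂²/r) / δ²
   = (1.645 + 0.842)² · (10² + 10²/2.5) / 6²
   = 6.1852 · (100 + 40) / 36
   = 6.1852 · 140 / 36
   = 24.05
Design effect: 2.39 × 24.05 = 57.49.
Round up → n₁ = 58; n₂ = r·n₁ = 2.5 × 58 = 145.

n₁ = 58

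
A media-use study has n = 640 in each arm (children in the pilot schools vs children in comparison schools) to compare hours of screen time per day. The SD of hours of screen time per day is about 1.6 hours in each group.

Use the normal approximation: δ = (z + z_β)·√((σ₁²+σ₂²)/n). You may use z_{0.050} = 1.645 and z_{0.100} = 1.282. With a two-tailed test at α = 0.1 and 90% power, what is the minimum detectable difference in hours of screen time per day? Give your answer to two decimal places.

Minimum detectable difference ≈ 0.26 hours

δ = (z_{α/2} + z_β) · √((σ₁²+σ₂²)/n)
  = (1.645 + 1.282) · √(5.12/640)
  = 2.927 · √0.008
  = 2.927 · 0.0894
  = 0.2618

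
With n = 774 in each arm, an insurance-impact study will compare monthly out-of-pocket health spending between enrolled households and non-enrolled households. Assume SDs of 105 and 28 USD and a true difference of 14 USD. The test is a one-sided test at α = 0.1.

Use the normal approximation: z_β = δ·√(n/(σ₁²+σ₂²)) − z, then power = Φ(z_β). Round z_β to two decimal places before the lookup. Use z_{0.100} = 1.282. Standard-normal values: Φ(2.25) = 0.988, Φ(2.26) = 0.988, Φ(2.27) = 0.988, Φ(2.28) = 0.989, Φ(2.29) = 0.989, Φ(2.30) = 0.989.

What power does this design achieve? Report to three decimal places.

Power ≈ 0.989

z_β = δ·√(n/(σ₁²+σ₂²)) − z_α
    = 14 · √(774/11809) − 1.282
    = 14 · 0.25601 − 1.282
    = 3.5842 − 1.282 = 2.3022 → 2.30
Power = Φ(2.30) = 0.989.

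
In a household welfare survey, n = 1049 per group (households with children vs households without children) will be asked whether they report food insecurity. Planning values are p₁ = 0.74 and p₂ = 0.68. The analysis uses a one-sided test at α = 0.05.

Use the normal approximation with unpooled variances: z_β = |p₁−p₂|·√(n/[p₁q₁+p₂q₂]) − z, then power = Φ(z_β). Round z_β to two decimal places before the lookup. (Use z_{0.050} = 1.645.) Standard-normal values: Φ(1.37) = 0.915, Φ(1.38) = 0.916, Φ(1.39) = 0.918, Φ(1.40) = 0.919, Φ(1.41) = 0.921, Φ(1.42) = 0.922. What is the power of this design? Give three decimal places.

z_β = |p₁−p₂|·√(n/[p₁q₁+p₂q₂]) − z_α
    = 0.06 · √(1049/0.4100) − 1.645
    = 0.06 · 50.5820 − 1.645
    = 3.0349 − 1.645 = 1.3899 → 1.39
Power = Φ(1.39) = 0.918.

Power ≈ 0.918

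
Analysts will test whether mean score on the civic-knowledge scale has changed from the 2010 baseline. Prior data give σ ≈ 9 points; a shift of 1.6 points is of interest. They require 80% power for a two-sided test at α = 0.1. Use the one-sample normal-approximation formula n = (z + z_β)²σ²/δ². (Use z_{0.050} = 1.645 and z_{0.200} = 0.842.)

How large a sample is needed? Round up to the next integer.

n = 196

n = (z_{α/2} + z_β)² · σ² / δ²
  = (1.645 + 0.842)² · 9² / 1.6²
  = 6.1852 · 81 / 2.56
  = 195.70
Round up → n = 196.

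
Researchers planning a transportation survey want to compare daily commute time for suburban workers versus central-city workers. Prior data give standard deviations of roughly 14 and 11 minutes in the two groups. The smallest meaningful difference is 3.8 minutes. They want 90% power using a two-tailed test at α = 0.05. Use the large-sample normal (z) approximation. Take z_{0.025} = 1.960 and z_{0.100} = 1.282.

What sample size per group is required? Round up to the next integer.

n = 231 per group

n = (z_{α/2} + z_β)² · (σ₁² + σ₂²) / δ²
  = (1.960 + 1.282)² · (14² + 11² = 317) / 3.8²
  = 10.5106 · 317 / 14.44
  = 230.74
Round up → n = 231 per group.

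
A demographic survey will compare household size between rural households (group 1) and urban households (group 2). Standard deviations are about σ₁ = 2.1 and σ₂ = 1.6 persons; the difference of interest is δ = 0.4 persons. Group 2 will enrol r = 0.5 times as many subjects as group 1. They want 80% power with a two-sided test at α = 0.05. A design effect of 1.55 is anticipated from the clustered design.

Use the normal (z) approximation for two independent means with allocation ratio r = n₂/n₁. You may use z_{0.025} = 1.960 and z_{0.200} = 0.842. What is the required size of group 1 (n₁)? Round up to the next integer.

n₁ = (z_{α/2} + z_β)² · (σ₁² + σ₂²/r) / δ²
   = (1.960 + 0.842)² · (2.1² + 1.6²/0.5) / 0.4²
   = 7.8512 · (4.41 + 5.12) / 0.16
   = 7.8512 · 9.53 / 0.16
   = 467.64
Design effect: 1.55 × 467.64 = 724.84.
Round up → n₁ = 725; n₂ = r·n₁ = 0.5 × 725 = 363.

n₁ = 725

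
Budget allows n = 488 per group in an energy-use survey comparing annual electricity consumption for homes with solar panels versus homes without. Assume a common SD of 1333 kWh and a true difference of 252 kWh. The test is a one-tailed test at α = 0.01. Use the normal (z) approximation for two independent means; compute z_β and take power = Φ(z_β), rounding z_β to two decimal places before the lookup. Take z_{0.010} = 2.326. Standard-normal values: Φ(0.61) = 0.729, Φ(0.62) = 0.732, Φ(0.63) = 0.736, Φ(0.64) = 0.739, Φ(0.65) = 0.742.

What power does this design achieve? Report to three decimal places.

Power ≈ 0.736

z_β = δ·√(n/(σ₁²+σ₂²)) − z_α
    = 252 · √(488/3553778) − 2.326
    = 252 · 0.01172 − 2.326
    = 2.9530 − 2.326 = 0.6270 → 0.63
Power = Φ(0.63) = 0.736.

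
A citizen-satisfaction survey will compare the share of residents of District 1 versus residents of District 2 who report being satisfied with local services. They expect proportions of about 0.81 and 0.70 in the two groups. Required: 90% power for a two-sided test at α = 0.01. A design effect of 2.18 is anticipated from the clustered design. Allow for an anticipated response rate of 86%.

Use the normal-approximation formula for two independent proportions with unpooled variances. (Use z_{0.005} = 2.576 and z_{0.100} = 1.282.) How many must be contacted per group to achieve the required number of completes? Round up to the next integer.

n = 1135 per group

n = (z_{α/2} + z_β)² · [p₁(1−p₁) + p₂(1−p₂)] / (p₁ − p₂)²
  = (2.576 + 1.282)² · (0.81·0.19 + 0.70·0.30) / (0.11)²
  = (3.858)² · (0.1539 + 0.2100) / 0.0121
  = 14.8842 · 0.3639 / 0.0121
  = 447.63
Design effect: 2.18 × 447.63 = 975.84.
Adjust for 86% response: 975.84 / 0.86 = 1134.70.
Round up → n = 1135 per group.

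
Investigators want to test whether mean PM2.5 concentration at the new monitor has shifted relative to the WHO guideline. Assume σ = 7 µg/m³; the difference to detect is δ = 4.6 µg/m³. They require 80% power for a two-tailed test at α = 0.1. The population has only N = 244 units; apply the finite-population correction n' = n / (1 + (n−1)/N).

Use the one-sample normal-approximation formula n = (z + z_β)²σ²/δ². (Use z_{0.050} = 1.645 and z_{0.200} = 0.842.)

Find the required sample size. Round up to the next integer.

n = 14

n = (z_{α/2} + z_β)² · σ² / δ²
  = (1.645 + 0.842)² · 7² / 4.6²
  = 6.1852 · 49 / 21.16
  = 14.32
Finite-population correction (N = 244): 14.32 / (1 + (14.32 − 1)/244) = 13.58.
Round up → n = 14.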